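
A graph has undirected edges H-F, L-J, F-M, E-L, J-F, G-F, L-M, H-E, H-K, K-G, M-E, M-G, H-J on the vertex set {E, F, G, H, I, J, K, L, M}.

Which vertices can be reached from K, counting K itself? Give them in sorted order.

Start at K.
Its neighbours: G, H.
Then their neighbours: E, F, J, M.
Then next layer: L.
Nothing further is reachable.

E, F, G, H, J, K, L, M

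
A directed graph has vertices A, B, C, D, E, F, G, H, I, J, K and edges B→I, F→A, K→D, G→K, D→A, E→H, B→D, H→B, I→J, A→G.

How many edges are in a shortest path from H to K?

5

Distance 0: H.
Distance 1: B.
Distance 2: D, I.
Distance 3: A, J.
Distance 4: G.
Distance 5: K — contains K.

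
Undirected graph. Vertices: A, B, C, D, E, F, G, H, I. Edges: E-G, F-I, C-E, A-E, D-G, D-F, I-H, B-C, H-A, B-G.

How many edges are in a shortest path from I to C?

4

Distance 0: I.
Distance 1: F, H.
Distance 2: A, D.
Distance 3: E, G.
Distance 4: B, C — contains C.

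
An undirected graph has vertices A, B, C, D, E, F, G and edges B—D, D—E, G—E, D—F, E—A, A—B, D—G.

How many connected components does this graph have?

2

From A: component {A, B, D, E, F, G}.
From C: component {C}.
That's 2 components.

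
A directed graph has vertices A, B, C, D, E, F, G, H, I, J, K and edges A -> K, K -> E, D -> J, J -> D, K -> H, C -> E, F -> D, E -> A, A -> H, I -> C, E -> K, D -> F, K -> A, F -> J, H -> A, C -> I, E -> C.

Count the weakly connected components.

4

From A: component {A, C, E, H, I, K}.
From B: component {B}.
From D: component {D, F, J}.
From G: component {G}.
That's 4 components.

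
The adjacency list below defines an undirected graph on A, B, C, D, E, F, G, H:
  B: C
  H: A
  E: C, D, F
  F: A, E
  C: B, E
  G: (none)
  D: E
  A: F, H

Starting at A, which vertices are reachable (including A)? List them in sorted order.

A, B, C, D, E, F, H

Start at A.
Its neighbours: F, H.
Then their neighbours: E.
Then next layer: C, D.
Then next layer: B.
Nothing further is reachable.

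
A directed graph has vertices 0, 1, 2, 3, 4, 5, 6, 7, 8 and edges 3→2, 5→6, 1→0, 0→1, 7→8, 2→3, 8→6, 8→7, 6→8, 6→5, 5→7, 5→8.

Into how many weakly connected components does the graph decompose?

4

From 0: component {0, 1}.
From 2: component {2, 3}.
From 4: component {4}.
From 5: component {5, 6, 7, 8}.
That's 4 components.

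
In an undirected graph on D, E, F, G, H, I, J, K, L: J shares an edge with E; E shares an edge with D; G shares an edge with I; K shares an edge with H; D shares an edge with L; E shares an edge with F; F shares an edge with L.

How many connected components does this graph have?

From D: component {D, E, F, J, L}.
From G: component {G, I}.
From H: component {H, K}.
That's 3 components.

3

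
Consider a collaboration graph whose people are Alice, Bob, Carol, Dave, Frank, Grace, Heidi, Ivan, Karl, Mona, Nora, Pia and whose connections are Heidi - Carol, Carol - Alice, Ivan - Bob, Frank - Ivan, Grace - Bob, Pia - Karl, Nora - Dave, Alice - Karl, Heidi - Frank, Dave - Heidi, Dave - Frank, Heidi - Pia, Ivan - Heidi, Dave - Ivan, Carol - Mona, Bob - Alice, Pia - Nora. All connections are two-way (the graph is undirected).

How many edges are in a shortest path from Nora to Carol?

3

Distance 0: Nora.
Distance 1: Dave, Pia.
Distance 2: Frank, Heidi, Ivan, Karl.
Distance 3: Alice, Bob, Carol — contains Carol.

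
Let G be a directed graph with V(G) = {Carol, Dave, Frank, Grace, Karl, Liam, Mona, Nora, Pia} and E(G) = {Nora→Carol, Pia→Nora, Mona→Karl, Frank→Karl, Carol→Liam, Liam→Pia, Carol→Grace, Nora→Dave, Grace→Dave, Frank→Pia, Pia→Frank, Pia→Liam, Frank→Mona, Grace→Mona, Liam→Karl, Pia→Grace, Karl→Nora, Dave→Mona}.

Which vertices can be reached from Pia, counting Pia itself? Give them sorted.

Carol, Dave, Frank, Grace, Karl, Liam, Mona, Nora, Pia

Start at Pia.
Its neighbours: Frank, Grace, Liam, Nora.
Then their neighbours: Carol, Dave, Karl, Mona.
Every vertex is now reached.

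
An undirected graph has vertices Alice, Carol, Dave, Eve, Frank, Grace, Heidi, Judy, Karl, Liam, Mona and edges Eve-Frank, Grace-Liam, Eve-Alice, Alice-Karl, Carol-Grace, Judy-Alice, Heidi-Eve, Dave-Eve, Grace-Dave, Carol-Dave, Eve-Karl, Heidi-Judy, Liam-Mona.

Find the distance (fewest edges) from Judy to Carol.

4

Distance 0: Judy.
Distance 1: Alice, Heidi.
Distance 2: Eve, Karl.
Distance 3: Dave, Frank.
Distance 4: Carol, Grace — contains Carol.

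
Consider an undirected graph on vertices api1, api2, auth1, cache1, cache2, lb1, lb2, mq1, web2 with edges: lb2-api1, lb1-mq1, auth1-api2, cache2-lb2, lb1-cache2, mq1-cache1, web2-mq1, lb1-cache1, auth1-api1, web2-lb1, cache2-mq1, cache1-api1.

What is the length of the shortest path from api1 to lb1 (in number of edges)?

2

Distance 0: api1.
Distance 1: auth1, cache1, lb2.
Distance 2: api2, cache2, lb1, mq1 — contains lb1.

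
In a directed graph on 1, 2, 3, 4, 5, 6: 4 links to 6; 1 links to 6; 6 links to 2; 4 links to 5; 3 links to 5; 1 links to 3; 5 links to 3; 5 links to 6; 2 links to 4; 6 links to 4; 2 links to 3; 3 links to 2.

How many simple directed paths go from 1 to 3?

4

1→3
1→6→2→3
1→6→2→4→5→3
1→6→4→5→3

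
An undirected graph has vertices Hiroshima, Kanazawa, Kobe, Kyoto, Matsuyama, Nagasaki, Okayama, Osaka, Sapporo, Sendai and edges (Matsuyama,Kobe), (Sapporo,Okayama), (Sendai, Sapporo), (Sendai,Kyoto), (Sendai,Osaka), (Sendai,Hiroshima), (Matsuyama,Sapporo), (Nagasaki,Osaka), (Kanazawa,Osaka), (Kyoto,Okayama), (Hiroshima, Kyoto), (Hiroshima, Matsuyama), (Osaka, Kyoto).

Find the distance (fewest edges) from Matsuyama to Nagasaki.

4

Distance 0: Matsuyama.
Distance 1: Hiroshima, Kobe, Sapporo.
Distance 2: Kyoto, Okayama, Sendai.
Distance 3: Osaka.
Distance 4: Kanazawa, Nagasaki — contains Nagasaki.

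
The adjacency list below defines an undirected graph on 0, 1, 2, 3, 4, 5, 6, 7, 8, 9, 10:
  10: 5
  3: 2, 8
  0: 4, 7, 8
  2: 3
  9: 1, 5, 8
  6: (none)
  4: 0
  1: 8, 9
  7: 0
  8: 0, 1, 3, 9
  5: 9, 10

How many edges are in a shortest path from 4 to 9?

Distance 0: 4.
Distance 1: 0.
Distance 2: 7, 8.
Distance 3: 1, 3, 9 — contains 9.

3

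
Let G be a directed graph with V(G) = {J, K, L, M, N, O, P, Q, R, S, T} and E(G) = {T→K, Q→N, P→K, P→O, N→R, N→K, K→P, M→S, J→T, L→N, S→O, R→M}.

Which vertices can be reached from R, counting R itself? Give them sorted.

M, O, R, S

Start at R.
Its neighbours: M.
Then their neighbours: S.
Then next layer: O.
Nothing further is reachable.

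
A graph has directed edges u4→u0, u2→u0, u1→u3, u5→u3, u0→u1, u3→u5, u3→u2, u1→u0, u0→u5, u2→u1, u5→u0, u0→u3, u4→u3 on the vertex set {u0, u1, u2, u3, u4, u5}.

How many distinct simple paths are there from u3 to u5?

3

u3→u2→u0→u5
u3→u2→u1→u0→u5
u3→u5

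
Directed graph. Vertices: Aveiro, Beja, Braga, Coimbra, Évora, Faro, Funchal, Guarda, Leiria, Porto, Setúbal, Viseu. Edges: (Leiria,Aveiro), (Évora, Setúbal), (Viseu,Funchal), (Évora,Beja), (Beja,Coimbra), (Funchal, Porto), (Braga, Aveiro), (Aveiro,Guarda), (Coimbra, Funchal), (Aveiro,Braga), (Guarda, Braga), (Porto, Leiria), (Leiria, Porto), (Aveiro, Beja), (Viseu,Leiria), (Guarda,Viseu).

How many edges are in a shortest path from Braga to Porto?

Distance 0: Braga.
Distance 1: Aveiro.
Distance 2: Beja, Guarda.
Distance 3: Coimbra, Viseu.
Distance 4: Funchal, Leiria.
Distance 5: Porto — contains Porto.

5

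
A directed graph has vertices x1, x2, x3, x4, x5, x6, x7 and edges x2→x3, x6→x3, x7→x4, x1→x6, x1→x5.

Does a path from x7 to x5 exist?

Explore from x7.
Distance 1: reach x4.
The search from x7 is exhausted; no directed path reaches x5.

No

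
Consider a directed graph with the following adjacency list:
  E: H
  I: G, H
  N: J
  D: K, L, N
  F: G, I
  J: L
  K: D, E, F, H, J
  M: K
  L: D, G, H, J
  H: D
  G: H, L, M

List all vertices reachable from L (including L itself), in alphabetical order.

D, E, F, G, H, I, J, K, L, M, N

Start at L.
Its neighbours: D, G, H, J.
Then their neighbours: K, M, N.
Then next layer: E, F.
Then next layer: I.
Every vertex is now reached.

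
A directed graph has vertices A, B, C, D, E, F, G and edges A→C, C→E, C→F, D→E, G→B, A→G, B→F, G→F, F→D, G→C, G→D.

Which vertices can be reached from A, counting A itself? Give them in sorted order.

Start at A.
Its neighbours: C, G.
Then their neighbours: B, D, E, F.
Every vertex is now reached.

A, B, C, D, E, F, G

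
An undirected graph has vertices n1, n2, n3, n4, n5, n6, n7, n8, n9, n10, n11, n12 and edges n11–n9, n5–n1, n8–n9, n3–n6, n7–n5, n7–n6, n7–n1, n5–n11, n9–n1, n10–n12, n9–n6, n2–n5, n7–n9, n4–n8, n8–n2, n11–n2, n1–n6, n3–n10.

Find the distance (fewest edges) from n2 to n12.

6

Distance 0: n2.
Distance 1: n5, n8, n11.
Distance 2: n1, n4, n7, n9.
Distance 3: n6.
Distance 4: n3.
Distance 5: n10.
Distance 6: n12 — contains n12.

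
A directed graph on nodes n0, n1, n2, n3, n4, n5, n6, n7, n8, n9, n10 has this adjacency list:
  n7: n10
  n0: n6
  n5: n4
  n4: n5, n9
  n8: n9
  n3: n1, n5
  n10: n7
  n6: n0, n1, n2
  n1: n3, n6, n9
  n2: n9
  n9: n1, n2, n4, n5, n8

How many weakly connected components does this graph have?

2

From n0: component {n0, n1, n2, n3, n4, n5, n6, n8, n9}.
From n7: component {n7, n10}.
That's 2 components.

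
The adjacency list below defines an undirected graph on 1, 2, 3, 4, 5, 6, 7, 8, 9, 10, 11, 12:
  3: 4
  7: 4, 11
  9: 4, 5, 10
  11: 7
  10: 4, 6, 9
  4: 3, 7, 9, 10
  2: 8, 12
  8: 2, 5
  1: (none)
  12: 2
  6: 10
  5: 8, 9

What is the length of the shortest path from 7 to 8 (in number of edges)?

Distance 0: 7.
Distance 1: 4, 11.
Distance 2: 3, 9, 10.
Distance 3: 5, 6.
Distance 4: 8 — contains 8.

4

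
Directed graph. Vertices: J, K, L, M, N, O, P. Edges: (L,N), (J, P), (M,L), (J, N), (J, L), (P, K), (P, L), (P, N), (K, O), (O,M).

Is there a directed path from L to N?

Yes

Explore from L.
Distance 1: reach N.
Found N.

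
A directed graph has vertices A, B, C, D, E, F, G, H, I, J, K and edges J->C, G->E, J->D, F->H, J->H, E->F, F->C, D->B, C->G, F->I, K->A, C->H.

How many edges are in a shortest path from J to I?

5

Distance 0: J.
Distance 1: C, D, H.
Distance 2: B, G.
Distance 3: E.
Distance 4: F.
Distance 5: I — contains I.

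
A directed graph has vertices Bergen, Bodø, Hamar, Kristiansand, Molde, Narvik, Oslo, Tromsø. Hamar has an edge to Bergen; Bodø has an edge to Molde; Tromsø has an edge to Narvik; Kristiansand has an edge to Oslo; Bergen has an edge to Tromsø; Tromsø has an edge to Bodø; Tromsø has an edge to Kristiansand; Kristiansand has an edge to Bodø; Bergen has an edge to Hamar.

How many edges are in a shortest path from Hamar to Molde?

Distance 0: Hamar.
Distance 1: Bergen.
Distance 2: Tromsø.
Distance 3: Bodø, Kristiansand, Narvik.
Distance 4: Molde, Oslo — contains Molde.

4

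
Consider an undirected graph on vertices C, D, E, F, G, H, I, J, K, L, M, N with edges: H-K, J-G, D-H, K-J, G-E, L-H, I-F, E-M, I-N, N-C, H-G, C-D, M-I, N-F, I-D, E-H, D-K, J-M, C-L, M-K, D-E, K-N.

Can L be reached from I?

Yes

Explore from I.
Distance 1: reach D, F, M, N.
Distance 2: reach C, E, H, J, K.
Distance 3: reach G, L.
Found L.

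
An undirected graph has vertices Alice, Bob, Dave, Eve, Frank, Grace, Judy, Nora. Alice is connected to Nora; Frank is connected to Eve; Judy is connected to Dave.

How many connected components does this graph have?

5

From Alice: component {Alice, Nora}.
From Bob: component {Bob}.
From Dave: component {Dave, Judy}.
From Eve: component {Eve, Frank}.
From Grace: component {Grace}.
That's 5 components.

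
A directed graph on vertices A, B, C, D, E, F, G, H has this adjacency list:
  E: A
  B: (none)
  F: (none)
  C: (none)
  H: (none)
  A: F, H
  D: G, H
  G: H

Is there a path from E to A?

Explore from E.
Distance 1: reach A.
Found A.

Yes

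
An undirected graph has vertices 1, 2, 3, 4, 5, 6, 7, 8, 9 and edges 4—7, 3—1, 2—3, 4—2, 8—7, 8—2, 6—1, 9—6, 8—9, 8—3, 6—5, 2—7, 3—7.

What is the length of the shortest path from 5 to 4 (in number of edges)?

Distance 0: 5.
Distance 1: 6.
Distance 2: 1, 9.
Distance 3: 3, 8.
Distance 4: 2, 7.
Distance 5: 4 — contains 4.

5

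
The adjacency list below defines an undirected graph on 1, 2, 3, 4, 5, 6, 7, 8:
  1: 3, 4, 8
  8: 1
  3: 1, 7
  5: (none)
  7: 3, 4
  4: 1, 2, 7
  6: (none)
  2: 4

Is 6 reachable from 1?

Explore from 1.
Distance 1: reach 3, 4, 8.
Distance 2: reach 2, 7.
The search is exhausted without reaching 6; it lies in a different component.

No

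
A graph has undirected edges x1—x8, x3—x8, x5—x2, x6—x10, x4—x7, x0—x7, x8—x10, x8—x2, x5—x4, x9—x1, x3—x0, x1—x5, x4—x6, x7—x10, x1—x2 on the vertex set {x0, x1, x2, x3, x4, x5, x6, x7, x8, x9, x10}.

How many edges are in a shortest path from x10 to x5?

Distance 0: x10.
Distance 1: x6, x7, x8.
Distance 2: x0, x1, x2, x3, x4.
Distance 3: x5, x9 — contains x5.

3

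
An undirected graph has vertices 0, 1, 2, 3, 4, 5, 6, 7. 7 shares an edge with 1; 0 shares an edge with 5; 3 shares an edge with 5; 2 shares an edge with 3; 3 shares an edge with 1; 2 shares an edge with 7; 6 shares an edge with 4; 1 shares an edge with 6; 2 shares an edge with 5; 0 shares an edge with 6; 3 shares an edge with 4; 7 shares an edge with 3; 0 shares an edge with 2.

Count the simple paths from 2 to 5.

2–0–5
2–0–6–1–3–5
2–0–6–1–7–3–5
2–0–6–4–3–5
2–3–1–6–0–5
2–3–4–6–0–5
2–3–5
2–3–7–1–6–0–5
... and 8 more.

16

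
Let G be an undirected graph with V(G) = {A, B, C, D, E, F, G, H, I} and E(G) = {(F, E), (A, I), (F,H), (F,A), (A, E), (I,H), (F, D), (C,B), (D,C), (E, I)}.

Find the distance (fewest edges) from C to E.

Distance 0: C.
Distance 1: B, D.
Distance 2: F.
Distance 3: A, E, H — contains E.

3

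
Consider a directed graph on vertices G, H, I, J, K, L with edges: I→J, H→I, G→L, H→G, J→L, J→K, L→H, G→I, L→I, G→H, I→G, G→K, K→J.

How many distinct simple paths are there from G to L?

4

G→H→I→J→L
G→I→J→L
G→K→J→L
G→L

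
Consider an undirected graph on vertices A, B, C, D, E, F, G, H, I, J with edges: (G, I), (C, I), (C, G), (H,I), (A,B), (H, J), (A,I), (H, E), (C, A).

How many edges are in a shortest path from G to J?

3

Distance 0: G.
Distance 1: C, I.
Distance 2: A, H.
Distance 3: B, E, J — contains J.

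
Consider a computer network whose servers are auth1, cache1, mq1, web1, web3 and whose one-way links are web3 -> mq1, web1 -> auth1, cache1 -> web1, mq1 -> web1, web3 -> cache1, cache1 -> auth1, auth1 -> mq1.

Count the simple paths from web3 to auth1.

web3→cache1→auth1
web3→cache1→web1→auth1
web3→mq1→web1→auth1

3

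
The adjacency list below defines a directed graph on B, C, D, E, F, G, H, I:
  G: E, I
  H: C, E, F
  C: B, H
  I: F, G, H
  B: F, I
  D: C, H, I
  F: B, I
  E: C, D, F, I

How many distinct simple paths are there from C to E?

C→B→F→I→G→E
C→B→F→I→H→E
C→B→I→G→E
C→B→I→H→E
C→H→E
C→H→F→B→I→G→E
C→H→F→I→G→E

7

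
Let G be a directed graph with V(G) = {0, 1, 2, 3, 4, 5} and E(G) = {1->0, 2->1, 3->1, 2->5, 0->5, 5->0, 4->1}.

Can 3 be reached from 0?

Explore from 0.
Distance 1: reach 5.
The search from 0 is exhausted; no directed path reaches 3.

No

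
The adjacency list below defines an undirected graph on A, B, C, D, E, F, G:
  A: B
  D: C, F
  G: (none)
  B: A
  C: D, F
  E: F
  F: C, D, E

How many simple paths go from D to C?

2

D–C
D–F–C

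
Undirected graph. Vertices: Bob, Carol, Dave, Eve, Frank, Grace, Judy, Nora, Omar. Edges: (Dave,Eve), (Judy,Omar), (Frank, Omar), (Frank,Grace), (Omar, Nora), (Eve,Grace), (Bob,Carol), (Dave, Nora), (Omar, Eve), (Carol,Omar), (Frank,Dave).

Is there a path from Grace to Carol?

Yes

Explore from Grace.
Distance 1: reach Eve, Frank.
Distance 2: reach Dave, Omar.
Distance 3: reach Carol, Judy, Nora.
Found Carol.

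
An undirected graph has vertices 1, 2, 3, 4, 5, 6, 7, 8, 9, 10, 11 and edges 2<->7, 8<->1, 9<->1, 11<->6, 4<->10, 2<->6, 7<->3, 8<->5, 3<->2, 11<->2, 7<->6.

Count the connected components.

3

From 1: component {1, 5, 8, 9}.
From 2: component {2, 3, 6, 7, 11}.
From 4: component {4, 10}.
That's 3 components.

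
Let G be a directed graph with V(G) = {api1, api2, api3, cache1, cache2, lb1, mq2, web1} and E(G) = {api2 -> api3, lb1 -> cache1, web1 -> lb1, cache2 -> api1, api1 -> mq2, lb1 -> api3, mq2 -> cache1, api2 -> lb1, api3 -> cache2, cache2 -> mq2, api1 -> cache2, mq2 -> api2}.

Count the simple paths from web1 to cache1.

web1→lb1→api3→cache2→api1→mq2→cache1
web1→lb1→api3→cache2→mq2→cache1
web1→lb1→cache1

3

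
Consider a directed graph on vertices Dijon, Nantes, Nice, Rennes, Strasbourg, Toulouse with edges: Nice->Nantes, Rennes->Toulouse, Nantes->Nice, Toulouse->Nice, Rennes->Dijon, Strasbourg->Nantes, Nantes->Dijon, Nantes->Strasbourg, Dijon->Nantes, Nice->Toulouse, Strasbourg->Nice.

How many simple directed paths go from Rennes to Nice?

3

Rennes→Dijon→Nantes→Nice
Rennes→Dijon→Nantes→Strasbourg→Nice
Rennes→Toulouse→Nice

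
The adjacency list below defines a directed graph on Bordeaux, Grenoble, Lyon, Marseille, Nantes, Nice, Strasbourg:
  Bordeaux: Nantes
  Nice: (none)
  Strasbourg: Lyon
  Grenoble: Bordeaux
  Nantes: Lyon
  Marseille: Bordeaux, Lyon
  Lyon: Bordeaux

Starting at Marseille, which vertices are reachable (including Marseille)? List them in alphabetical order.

Bordeaux, Lyon, Marseille, Nantes

Start at Marseille.
Its neighbours: Bordeaux, Lyon.
Then their neighbours: Nantes.
Nothing further is reachable.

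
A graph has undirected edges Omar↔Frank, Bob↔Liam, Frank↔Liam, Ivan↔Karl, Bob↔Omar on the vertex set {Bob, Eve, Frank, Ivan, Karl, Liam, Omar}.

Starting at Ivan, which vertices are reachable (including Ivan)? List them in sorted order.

Start at Ivan.
Its neighbours: Karl.
Nothing further is reachable.

Ivan, Karl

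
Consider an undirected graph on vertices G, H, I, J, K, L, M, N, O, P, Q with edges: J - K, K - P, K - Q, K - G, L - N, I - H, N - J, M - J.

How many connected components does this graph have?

3

From G: component {G, J, K, L, M, N, P, Q}.
From H: component {H, I}.
From O: component {O}.
That's 3 components.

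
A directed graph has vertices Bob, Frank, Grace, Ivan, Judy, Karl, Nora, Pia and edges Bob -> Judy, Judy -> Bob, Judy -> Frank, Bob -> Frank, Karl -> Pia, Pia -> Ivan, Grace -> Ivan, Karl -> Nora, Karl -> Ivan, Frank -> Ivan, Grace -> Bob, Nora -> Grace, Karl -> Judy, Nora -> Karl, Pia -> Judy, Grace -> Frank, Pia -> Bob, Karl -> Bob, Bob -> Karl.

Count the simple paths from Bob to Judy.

Bob→Judy
Bob→Karl→Judy
Bob→Karl→Pia→Judy

3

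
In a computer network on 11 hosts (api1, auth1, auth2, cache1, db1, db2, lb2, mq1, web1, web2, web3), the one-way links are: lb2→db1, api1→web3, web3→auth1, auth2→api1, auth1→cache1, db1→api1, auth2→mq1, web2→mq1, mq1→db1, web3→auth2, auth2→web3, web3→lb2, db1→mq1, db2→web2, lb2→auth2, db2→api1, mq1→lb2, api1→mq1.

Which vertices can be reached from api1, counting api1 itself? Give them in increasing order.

api1, auth1, auth2, cache1, db1, lb2, mq1, web3

Start at api1.
Its neighbours: mq1, web3.
Then their neighbours: auth1, auth2, db1, lb2.
Then next layer: cache1.
Nothing further is reachable.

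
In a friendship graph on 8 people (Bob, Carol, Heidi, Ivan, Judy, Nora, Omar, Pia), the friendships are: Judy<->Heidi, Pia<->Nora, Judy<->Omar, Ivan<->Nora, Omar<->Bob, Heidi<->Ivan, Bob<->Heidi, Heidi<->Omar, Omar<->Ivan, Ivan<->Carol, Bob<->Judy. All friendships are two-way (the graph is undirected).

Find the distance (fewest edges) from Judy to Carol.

3

Distance 0: Judy.
Distance 1: Bob, Heidi, Omar.
Distance 2: Ivan.
Distance 3: Carol, Nora — contains Carol.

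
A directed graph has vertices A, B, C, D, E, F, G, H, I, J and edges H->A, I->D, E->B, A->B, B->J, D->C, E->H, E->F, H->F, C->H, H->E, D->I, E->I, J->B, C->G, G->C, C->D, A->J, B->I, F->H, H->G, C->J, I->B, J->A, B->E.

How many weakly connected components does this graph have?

1

From A: component {A, B, C, D, E, F, G, H, I, J}.
That's 1 component.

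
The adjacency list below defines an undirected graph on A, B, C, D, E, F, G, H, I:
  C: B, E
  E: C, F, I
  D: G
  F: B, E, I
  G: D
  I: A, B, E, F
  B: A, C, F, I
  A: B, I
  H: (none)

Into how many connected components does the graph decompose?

From A: component {A, B, C, E, F, I}.
From D: component {D, G}.
From H: component {H}.
That's 3 components.

3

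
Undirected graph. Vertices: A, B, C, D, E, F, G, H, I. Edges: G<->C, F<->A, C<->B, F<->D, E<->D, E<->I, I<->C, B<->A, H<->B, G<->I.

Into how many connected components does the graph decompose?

1

From A: component {A, B, C, D, E, F, G, H, I}.
That's 1 component.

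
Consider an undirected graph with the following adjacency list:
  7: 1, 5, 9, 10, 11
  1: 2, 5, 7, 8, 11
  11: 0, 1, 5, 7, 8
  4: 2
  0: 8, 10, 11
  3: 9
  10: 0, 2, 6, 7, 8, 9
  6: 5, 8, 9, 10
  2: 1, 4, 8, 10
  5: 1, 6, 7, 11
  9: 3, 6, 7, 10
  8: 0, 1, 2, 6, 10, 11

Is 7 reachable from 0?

Yes

Explore from 0.
Distance 1: reach 8, 10, 11.
Distance 2: reach 1, 2, 5, 6, 7, 9.
Found 7.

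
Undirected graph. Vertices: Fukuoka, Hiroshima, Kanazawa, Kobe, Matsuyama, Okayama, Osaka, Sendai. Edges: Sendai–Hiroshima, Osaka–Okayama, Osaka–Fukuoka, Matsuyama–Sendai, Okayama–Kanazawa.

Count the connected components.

3

From Fukuoka: component {Fukuoka, Kanazawa, Okayama, Osaka}.
From Hiroshima: component {Hiroshima, Matsuyama, Sendai}.
From Kobe: component {Kobe}.
That's 3 components.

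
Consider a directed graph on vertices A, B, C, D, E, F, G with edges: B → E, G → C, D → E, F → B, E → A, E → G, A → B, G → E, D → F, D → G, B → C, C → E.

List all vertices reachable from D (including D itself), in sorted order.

Start at D.
Its neighbours: E, F, G.
Then their neighbours: A, B, C.
Every vertex is now reached.

A, B, C, D, E, F, G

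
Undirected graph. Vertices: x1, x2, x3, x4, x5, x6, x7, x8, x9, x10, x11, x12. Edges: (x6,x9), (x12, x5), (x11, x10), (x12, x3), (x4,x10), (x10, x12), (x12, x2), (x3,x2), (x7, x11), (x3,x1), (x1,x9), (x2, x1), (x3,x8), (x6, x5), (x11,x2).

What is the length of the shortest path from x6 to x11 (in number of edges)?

4

Distance 0: x6.
Distance 1: x5, x9.
Distance 2: x1, x12.
Distance 3: x2, x3, x10.
Distance 4: x4, x8, x11 — contains x11.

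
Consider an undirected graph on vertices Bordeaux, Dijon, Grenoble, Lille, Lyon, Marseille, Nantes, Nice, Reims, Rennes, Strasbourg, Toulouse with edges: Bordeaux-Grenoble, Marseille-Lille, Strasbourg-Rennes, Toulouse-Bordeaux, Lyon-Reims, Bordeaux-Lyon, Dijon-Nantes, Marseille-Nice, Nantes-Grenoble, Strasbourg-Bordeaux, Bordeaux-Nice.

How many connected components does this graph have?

From Bordeaux: component {Bordeaux, Dijon, Grenoble, Lille, Lyon, Marseille, Nantes, Nice, Reims, Rennes, Strasbourg, Toulouse}.
That's 1 component.

1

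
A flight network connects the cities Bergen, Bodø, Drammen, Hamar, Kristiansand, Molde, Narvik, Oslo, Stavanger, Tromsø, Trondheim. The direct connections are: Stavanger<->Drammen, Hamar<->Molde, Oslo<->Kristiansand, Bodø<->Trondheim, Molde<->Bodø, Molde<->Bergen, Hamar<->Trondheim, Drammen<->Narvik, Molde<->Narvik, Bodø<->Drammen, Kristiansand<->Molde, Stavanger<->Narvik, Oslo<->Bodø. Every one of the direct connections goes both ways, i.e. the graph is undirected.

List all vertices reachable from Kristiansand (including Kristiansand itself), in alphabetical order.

Start at Kristiansand.
Its neighbours: Molde, Oslo.
Then their neighbours: Bergen, Bodø, Hamar, Narvik.
Then next layer: Drammen, Stavanger, Trondheim.
Nothing further is reachable.

Bergen, Bodø, Drammen, Hamar, Kristiansand, Molde, Narvik, Oslo, Stavanger, Trondheim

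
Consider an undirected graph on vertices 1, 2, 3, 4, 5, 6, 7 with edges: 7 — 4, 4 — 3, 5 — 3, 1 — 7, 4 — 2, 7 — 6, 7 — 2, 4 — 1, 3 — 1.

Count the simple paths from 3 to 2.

3–1–4–2
3–1–4–7–2
3–1–7–2
3–1–7–4–2
3–4–1–7–2
3–4–2
3–4–7–2

7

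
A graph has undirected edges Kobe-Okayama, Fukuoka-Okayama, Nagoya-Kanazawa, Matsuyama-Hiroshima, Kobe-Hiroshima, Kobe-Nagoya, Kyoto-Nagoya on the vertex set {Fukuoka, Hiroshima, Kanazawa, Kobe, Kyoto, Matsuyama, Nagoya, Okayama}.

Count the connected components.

1

From Fukuoka: component {Fukuoka, Hiroshima, Kanazawa, Kobe, Kyoto, Matsuyama, Nagoya, Okayama}.
That's 1 component.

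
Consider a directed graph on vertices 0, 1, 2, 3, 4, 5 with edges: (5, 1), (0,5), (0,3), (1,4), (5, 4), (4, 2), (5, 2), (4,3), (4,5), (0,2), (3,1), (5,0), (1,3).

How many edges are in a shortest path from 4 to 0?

2

Distance 0: 4.
Distance 1: 2, 3, 5.
Distance 2: 0, 1 — contains 0.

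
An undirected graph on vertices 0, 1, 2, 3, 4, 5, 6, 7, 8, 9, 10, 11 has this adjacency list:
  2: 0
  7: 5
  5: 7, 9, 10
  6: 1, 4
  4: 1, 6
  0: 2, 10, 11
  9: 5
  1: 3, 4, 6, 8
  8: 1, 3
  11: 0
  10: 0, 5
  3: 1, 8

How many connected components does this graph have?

From 0: component {0, 2, 5, 7, 9, 10, 11}.
From 1: component {1, 3, 4, 6, 8}.
That's 2 components.

2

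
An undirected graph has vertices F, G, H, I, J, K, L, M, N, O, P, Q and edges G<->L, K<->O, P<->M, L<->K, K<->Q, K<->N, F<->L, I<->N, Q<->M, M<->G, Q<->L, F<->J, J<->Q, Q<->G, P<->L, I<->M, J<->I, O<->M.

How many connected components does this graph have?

From F: component {F, G, I, J, K, L, M, N, O, P, Q}.
From H: component {H}.
That's 2 components.

2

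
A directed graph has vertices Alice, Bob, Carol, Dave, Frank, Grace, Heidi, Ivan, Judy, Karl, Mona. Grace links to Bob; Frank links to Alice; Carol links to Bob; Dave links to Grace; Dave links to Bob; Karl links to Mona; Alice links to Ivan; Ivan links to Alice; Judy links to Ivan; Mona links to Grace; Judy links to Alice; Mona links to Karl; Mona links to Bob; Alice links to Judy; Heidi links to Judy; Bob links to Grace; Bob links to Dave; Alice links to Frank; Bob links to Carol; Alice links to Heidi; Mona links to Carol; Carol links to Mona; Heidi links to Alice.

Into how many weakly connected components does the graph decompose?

From Alice: component {Alice, Frank, Heidi, Ivan, Judy}.
From Bob: component {Bob, Carol, Dave, Grace, Karl, Mona}.
That's 2 components.

2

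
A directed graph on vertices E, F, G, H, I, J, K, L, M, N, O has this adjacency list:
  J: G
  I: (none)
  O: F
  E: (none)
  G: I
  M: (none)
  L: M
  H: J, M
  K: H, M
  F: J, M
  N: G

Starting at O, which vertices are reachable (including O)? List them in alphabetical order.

F, G, I, J, M, O

Start at O.
Its neighbours: F.
Then their neighbours: J, M.
Then next layer: G.
Then next layer: I.
Nothing further is reachable.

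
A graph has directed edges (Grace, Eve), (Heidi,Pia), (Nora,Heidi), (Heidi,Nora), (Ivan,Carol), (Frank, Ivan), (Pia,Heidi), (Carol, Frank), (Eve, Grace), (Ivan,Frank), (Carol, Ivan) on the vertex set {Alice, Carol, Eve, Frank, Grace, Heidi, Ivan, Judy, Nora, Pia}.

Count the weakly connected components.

From Alice: component {Alice}.
From Carol: component {Carol, Frank, Ivan}.
From Eve: component {Eve, Grace}.
From Heidi: component {Heidi, Nora, Pia}.
From Judy: component {Judy}.
That's 5 components.

5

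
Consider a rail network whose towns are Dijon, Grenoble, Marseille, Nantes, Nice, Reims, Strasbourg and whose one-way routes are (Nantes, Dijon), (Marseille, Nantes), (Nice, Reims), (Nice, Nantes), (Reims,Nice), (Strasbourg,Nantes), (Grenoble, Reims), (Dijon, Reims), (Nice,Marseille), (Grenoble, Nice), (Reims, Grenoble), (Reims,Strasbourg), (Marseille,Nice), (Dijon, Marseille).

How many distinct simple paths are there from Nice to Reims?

3

Nice→Marseille→Nantes→Dijon→Reims
Nice→Nantes→Dijon→Reims
Nice→Reims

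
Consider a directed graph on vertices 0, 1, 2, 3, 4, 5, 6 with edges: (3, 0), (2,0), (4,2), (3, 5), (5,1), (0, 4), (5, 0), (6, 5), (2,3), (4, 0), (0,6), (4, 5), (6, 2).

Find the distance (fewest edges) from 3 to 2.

Distance 0: 3.
Distance 1: 0, 5.
Distance 2: 1, 4, 6.
Distance 3: 2 — contains 2.

3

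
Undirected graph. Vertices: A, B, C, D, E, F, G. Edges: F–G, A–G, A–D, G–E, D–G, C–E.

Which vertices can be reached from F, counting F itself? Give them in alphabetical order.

A, C, D, E, F, G

Start at F.
Its neighbours: G.
Then their neighbours: A, D, E.
Then next layer: C.
Nothing further is reachable.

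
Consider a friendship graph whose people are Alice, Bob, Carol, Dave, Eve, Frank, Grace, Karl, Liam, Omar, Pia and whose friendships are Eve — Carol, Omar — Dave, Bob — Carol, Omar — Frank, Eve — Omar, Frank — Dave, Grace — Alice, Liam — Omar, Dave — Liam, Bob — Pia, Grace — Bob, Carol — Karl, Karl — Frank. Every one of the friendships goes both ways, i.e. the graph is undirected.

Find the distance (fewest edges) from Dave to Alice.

6

Distance 0: Dave.
Distance 1: Frank, Liam, Omar.
Distance 2: Eve, Karl.
Distance 3: Carol.
Distance 4: Bob.
Distance 5: Grace, Pia.
Distance 6: Alice — contains Alice.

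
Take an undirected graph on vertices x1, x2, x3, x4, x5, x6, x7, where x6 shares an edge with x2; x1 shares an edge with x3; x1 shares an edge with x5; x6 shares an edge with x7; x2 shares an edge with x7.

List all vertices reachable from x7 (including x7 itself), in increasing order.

x2, x6, x7

Start at x7.
Its neighbours: x2, x6.
Nothing further is reachable.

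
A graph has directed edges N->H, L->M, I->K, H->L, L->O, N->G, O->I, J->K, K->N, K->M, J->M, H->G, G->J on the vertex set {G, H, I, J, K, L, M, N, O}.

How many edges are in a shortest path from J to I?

6

Distance 0: J.
Distance 1: K, M.
Distance 2: N.
Distance 3: G, H.
Distance 4: L.
Distance 5: O.
Distance 6: I — contains I.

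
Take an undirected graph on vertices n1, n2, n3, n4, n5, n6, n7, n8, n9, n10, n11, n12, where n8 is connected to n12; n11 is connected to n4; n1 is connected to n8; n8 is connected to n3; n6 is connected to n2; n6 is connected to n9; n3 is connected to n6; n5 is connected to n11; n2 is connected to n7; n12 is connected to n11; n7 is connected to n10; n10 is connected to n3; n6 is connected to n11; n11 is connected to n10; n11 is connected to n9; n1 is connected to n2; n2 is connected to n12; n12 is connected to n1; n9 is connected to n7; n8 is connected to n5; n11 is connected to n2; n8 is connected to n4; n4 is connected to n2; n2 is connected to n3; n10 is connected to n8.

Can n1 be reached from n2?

Explore from n2.
Distance 1: reach n1, n3, n4, n6, n7, n11, n12.
Found n1.

Yes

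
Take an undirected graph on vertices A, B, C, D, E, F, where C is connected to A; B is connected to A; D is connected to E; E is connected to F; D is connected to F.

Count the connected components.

2

From A: component {A, B, C}.
From D: component {D, E, F}.
That's 2 components.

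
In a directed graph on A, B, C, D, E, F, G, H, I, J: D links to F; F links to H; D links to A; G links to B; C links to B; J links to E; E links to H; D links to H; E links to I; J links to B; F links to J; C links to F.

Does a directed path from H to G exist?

No

H has no outgoing edges, so nothing is reachable from it.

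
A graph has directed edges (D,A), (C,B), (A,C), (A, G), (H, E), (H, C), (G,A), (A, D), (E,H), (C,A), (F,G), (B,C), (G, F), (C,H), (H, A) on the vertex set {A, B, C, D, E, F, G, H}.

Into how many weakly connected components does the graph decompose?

From A: component {A, B, C, D, E, F, G, H}.
That's 1 component.

1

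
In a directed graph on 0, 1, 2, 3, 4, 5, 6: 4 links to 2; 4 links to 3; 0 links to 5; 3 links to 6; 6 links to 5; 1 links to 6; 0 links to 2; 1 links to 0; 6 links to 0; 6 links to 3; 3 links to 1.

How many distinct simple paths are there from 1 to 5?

3

1→0→5
1→6→0→5
1→6→5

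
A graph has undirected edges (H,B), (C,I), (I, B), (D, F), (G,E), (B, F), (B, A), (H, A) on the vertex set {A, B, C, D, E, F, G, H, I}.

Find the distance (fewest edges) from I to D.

Distance 0: I.
Distance 1: B, C.
Distance 2: A, F, H.
Distance 3: D — contains D.

3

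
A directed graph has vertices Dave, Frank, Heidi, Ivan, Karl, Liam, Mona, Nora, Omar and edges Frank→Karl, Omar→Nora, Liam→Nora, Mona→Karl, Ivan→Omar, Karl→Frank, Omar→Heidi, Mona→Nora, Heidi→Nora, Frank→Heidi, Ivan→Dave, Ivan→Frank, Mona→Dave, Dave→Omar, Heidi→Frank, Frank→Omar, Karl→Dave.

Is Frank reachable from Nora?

No

Nora has no outgoing edges, so nothing is reachable from it.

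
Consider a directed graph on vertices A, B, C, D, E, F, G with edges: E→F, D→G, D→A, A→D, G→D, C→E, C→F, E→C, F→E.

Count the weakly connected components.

From A: component {A, D, G}.
From B: component {B}.
From C: component {C, E, F}.
That's 3 components.

3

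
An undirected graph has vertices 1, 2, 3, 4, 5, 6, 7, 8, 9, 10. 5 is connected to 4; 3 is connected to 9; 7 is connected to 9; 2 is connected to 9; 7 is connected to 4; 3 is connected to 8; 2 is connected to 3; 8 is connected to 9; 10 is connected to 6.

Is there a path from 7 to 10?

No

Explore from 7.
Distance 1: reach 4, 9.
Distance 2: reach 2, 3, 5, 8.
The search is exhausted without reaching 10; it lies in a different component.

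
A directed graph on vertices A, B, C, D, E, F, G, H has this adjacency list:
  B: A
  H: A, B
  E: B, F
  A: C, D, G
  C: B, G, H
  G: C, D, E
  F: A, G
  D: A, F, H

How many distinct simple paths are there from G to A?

9

G→C→B→A
G→C→H→A
G→C→H→B→A
G→D→A
G→D→F→A
G→D→H→A
G→D→H→B→A
G→E→B→A
G→E→F→A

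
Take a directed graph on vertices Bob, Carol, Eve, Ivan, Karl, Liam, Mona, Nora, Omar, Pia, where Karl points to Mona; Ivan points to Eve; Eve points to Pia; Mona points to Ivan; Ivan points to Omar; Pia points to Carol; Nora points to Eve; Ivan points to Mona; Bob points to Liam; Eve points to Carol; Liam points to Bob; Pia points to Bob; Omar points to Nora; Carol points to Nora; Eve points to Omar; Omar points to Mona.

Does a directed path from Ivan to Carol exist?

Yes

Explore from Ivan.
Distance 1: reach Eve, Mona, Omar.
Distance 2: reach Carol, Nora, Pia.
Found Carol.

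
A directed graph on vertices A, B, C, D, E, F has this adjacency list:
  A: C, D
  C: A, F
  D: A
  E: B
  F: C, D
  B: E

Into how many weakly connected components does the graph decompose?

2

From A: component {A, C, D, F}.
From B: component {B, E}.
That's 2 components.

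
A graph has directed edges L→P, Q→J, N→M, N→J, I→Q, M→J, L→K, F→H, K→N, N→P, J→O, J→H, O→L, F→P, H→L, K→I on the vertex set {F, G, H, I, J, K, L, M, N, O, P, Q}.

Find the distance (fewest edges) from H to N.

Distance 0: H.
Distance 1: L.
Distance 2: K, P.
Distance 3: I, N — contains N.

3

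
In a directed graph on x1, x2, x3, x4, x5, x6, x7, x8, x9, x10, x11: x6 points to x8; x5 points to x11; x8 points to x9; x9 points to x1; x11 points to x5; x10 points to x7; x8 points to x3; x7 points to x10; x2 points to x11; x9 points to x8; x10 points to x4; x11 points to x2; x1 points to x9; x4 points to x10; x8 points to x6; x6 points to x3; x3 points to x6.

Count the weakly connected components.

From x1: component {x1, x3, x6, x8, x9}.
From x2: component {x2, x5, x11}.
From x4: component {x4, x7, x10}.
That's 3 components.

3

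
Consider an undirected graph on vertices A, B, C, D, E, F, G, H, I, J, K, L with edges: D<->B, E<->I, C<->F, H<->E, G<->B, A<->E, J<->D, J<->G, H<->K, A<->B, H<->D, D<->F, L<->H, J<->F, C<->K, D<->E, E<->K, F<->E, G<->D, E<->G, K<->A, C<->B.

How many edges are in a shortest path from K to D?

Distance 0: K.
Distance 1: A, C, E, H.
Distance 2: B, D, F, G, I, L — contains D.

2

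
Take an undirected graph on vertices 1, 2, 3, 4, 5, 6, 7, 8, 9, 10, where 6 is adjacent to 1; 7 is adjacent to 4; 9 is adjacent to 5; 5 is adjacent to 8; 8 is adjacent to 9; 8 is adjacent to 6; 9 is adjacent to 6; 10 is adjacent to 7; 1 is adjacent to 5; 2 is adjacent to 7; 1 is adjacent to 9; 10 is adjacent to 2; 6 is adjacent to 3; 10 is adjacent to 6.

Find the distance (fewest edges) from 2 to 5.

4

Distance 0: 2.
Distance 1: 7, 10.
Distance 2: 4, 6.
Distance 3: 1, 3, 8, 9.
Distance 4: 5 — contains 5.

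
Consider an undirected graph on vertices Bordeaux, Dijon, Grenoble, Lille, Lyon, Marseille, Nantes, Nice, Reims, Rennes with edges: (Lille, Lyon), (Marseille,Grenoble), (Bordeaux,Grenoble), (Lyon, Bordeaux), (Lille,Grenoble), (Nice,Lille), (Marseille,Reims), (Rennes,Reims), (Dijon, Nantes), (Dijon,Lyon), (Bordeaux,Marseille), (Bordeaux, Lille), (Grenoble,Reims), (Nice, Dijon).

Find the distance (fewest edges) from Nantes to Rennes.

6

Distance 0: Nantes.
Distance 1: Dijon.
Distance 2: Lyon, Nice.
Distance 3: Bordeaux, Lille.
Distance 4: Grenoble, Marseille.
Distance 5: Reims.
Distance 6: Rennes — contains Rennes.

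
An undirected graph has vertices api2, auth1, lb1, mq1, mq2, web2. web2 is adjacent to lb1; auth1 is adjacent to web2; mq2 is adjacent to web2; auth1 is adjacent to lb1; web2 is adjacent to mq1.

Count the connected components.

2

From api2: component {api2}.
From auth1: component {auth1, lb1, mq1, mq2, web2}.
That's 2 components.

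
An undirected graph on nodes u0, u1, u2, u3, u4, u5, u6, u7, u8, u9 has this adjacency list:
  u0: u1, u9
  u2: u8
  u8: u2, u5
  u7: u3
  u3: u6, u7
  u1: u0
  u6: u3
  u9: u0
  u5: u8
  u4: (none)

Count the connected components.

4

From u0: component {u0, u1, u9}.
From u2: component {u2, u5, u8}.
From u3: component {u3, u6, u7}.
From u4: component {u4}.
That's 4 components.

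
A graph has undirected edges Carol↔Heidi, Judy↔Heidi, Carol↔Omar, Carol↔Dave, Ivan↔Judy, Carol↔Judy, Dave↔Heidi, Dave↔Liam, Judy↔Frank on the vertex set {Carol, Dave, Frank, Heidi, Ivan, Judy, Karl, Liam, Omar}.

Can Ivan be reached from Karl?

Karl has no edges, so nothing is reachable from it.

No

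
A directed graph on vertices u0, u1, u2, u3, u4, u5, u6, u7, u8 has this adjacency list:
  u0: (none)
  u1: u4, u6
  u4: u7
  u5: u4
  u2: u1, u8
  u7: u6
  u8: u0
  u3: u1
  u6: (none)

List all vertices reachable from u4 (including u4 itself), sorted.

Start at u4.
Its neighbours: u7.
Then their neighbours: u6.
Nothing further is reachable.

u4, u6, u7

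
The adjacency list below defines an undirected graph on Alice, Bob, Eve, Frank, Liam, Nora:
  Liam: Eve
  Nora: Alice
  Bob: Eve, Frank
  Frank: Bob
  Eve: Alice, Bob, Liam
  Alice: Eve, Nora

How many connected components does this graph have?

From Alice: component {Alice, Bob, Eve, Frank, Liam, Nora}.
That's 1 component.

1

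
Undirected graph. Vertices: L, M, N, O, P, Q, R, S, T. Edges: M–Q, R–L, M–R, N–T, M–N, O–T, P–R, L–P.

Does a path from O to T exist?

Explore from O.
Distance 1: reach T.
Found T.

Yes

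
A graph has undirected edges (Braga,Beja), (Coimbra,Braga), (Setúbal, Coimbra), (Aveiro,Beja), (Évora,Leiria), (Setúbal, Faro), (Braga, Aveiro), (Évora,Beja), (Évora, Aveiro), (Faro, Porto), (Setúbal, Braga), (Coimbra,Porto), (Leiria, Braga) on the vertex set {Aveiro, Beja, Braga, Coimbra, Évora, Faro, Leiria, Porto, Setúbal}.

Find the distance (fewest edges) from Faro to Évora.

4

Distance 0: Faro.
Distance 1: Porto, Setúbal.
Distance 2: Braga, Coimbra.
Distance 3: Aveiro, Beja, Leiria.
Distance 4: Évora — contains Évora.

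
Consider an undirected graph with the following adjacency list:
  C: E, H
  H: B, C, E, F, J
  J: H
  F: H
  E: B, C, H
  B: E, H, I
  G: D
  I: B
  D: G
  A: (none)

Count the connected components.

From A: component {A}.
From B: component {B, C, E, F, H, I, J}.
From D: component {D, G}.
That's 3 components.

3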